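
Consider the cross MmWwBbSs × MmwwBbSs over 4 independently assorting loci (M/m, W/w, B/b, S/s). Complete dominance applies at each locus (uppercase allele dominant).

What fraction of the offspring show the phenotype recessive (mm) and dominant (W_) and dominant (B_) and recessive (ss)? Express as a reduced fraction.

MmWwBbSs gametes: MWBS×1, MWBs×1, MWbS×1, MWbs×1, MwBS×1, MwBs×1, MwbS×1, Mwbs×1, mWBS×1, mWBs×1, mWbS×1, mWbs×1, mwBS×1, mwBs×1, mwbS×1, mwbs×1
MmwwBbSs gametes: MwBS×2, MwBs×2, MwbS×2, Mwbs×2, mwBS×2, mwBs×2, mwbS×2, mwbs×2
MmWwBbSs×MmwwBbSs grid (16·16=256): MMWwBBSS=2 MMWwBBSs=4 MMWwBBss=2 MMWwBbSS=4 MMWwBbSs=8 MMWwBbss=4 MMWwbbSS=2 MMWwbbSs=4 MMWwbbss=2 MMwwBBSS=2 MMwwBBSs=4 MMwwBBss=2 MMwwBbSS=4 MMwwBbSs=8 MMwwBbss=4 MMwwbbSS=2 MMwwbbSs=4 MMwwbbss=2 MmWwBBSS=4 MmWwBBSs=8 MmWwBBss=4 MmWwBbSS=8 MmWwBbSs=16 MmWwBbss=8 MmWwbbSS=4 MmWwbbSs=8 MmWwbbss=4 MmwwBBSS=4 MmwwBBSs=8 MmwwBBss=4 MmwwBbSS=8 MmwwBbSs=16 MmwwBbss=8 MmwwbbSS=4 MmwwbbSs=8 Mmwwbbss=4 mmWwBBSS=2 mmWwBBSs=4 mmWwBBss=2 mmWwBbSS=4 mmWwBbSs=8 mmWwBbss=4 mmWwbbSS=2 mmWwbbSs=4 mmWwbbss=2 mmwwBBSS=2 mmwwBBSs=4 mmwwBBss=2 mmwwBbSS=4 mmwwBbSs=8 mmwwBbss=4 mmwwbbSS=2 mmwwbbSs=4 mmwwbbss=2
mm W_ B_ ss hits 6/256; gcd=2; 6÷2/256÷2 = 3/128

P(mm W_ B_ ss) = 3/128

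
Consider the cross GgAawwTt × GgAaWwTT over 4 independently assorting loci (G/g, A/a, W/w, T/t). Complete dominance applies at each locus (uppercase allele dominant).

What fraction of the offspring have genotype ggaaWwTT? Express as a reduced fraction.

GgAawwTt gametes: GAwT×2, GAwt×2, GawT×2, Gawt×2, gAwT×2, gAwt×2, gawT×2, gawt×2
GgAaWwTT gametes: GAWT×2, GAwT×2, GaWT×2, GawT×2, gAWT×2, gAwT×2, gaWT×2, gawT×2
GgAawwTt×GgAaWwTT grid (16·16=256): GGAAWwTT=4 GGAAWwTt=4 GGAAwwTT=4 GGAAwwTt=4 GGAaWwTT=8 GGAaWwTt=8 GGAawwTT=8 GGAawwTt=8 GGaaWwTT=4 GGaaWwTt=4 GGaawwTT=4 GGaawwTt=4 GgAAWwTT=8 GgAAWwTt=8 GgAAwwTT=8 GgAAwwTt=8 GgAaWwTT=16 GgAaWwTt=16 GgAawwTT=16 GgAawwTt=16 GgaaWwTT=8 GgaaWwTt=8 GgaawwTT=8 GgaawwTt=8 ggAAWwTT=4 ggAAWwTt=4 ggAAwwTT=4 ggAAwwTt=4 ggAaWwTT=8 ggAaWwTt=8 ggAawwTT=8 ggAawwTt=8 ggaaWwTT=4 ggaaWwTt=4 ggaawwTT=4 ggaawwTt=4
ggaaWwTT hits 4/256; gcd=4; 4÷4/256÷4 = 1/64

P(ggaaWwTT) = 1/64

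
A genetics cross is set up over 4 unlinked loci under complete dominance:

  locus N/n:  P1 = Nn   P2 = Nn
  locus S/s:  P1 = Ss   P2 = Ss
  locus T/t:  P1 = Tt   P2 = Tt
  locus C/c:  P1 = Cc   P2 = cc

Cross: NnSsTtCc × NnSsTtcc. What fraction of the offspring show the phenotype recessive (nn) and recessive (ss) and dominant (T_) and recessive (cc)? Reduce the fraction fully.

P(nn ss T_ cc) = 3/128

NnSsTtCc gametes: NSTC×1, NSTc×1, NStC×1, NStc×1, NsTC×1, NsTc×1, NstC×1, Nstc×1, nSTC×1, nSTc×1, nStC×1, nStc×1, nsTC×1, nsTc×1, nstC×1, nstc×1
NnSsTtcc gametes: NSTc×2, NStc×2, NsTc×2, Nstc×2, nSTc×2, nStc×2, nsTc×2, nstc×2
NnSsTtCc×NnSsTtcc grid (16·16=256): NNSSTTCc=2 NNSSTTcc=2 NNSSTtCc=4 NNSSTtcc=4 NNSSttCc=2 NNSSttcc=2 NNSsTTCc=4 NNSsTTcc=4 NNSsTtCc=8 NNSsTtcc=8 NNSsttCc=4 NNSsttcc=4 NNssTTCc=2 NNssTTcc=2 NNssTtCc=4 NNssTtcc=4 NNssttCc=2 NNssttcc=2 NnSSTTCc=4 NnSSTTcc=4 NnSSTtCc=8 NnSSTtcc=8 NnSSttCc=4 NnSSttcc=4 NnSsTTCc=8 NnSsTTcc=8 NnSsTtCc=16 NnSsTtcc=16 NnSsttCc=8 NnSsttcc=8 NnssTTCc=4 NnssTTcc=4 NnssTtCc=8 NnssTtcc=8 NnssttCc=4 Nnssttcc=4 nnSSTTCc=2 nnSSTTcc=2 nnSSTtCc=4 nnSSTtcc=4 nnSSttCc=2 nnSSttcc=2 nnSsTTCc=4 nnSsTTcc=4 nnSsTtCc=8 nnSsTtcc=8 nnSsttCc=4 nnSsttcc=4 nnssTTCc=2 nnssTTcc=2 nnssTtCc=4 nnssTtcc=4 nnssttCc=2 nnssttcc=2
nn ss T_ cc hits 6/256; gcd=2; 6÷2/256÷2 = 3/128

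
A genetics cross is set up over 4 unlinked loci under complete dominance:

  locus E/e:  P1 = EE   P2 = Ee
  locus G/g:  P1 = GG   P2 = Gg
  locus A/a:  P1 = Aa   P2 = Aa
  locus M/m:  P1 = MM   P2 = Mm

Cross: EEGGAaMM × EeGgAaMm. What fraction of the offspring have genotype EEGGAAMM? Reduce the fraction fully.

P(EEGGAAMM) = 1/32

EEGGAaMM gametes: EGAM×8, EGaM×8
EeGgAaMm gametes: EGAM×1, EGAm×1, EGaM×1, EGam×1, EgAM×1, EgAm×1, EgaM×1, Egam×1, eGAM×1, eGAm×1, eGaM×1, eGam×1, egAM×1, egAm×1, egaM×1, egam×1
EEGGAaMM×EeGgAaMm grid (16·16=256): EEGGAAMM=8 EEGGAAMm=8 EEGGAaMM=16 EEGGAaMm=16 EEGGaaMM=8 EEGGaaMm=8 EEGgAAMM=8 EEGgAAMm=8 EEGgAaMM=16 EEGgAaMm=16 EEGgaaMM=8 EEGgaaMm=8 EeGGAAMM=8 EeGGAAMm=8 EeGGAaMM=16 EeGGAaMm=16 EeGGaaMM=8 EeGGaaMm=8 EeGgAAMM=8 EeGgAAMm=8 EeGgAaMM=16 EeGgAaMm=16 EeGgaaMM=8 EeGgaaMm=8
EEGGAAMM hits 8/256; gcd=8; 8÷8/256÷8 = 1/32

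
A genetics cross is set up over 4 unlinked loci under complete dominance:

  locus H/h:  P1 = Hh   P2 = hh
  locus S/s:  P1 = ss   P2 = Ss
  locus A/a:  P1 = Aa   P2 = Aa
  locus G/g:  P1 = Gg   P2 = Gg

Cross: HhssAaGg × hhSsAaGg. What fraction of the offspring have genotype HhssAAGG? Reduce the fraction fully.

P(HhssAAGG) = 1/64

HhssAaGg gametes: HsAG×2, HsAg×2, HsaG×2, Hsag×2, hsAG×2, hsAg×2, hsaG×2, hsag×2
hhSsAaGg gametes: hSAG×2, hSAg×2, hSaG×2, hSag×2, hsAG×2, hsAg×2, hsaG×2, hsag×2
HhssAaGg×hhSsAaGg grid (16·16=256): HhSsAAGG=4 HhSsAAGg=8 HhSsAAgg=4 HhSsAaGG=8 HhSsAaGg=16 HhSsAagg=8 HhSsaaGG=4 HhSsaaGg=8 HhSsaagg=4 HhssAAGG=4 HhssAAGg=8 HhssAAgg=4 HhssAaGG=8 HhssAaGg=16 HhssAagg=8 HhssaaGG=4 HhssaaGg=8 Hhssaagg=4 hhSsAAGG=4 hhSsAAGg=8 hhSsAAgg=4 hhSsAaGG=8 hhSsAaGg=16 hhSsAagg=8 hhSsaaGG=4 hhSsaaGg=8 hhSsaagg=4 hhssAAGG=4 hhssAAGg=8 hhssAAgg=4 hhssAaGG=8 hhssAaGg=16 hhssAagg=8 hhssaaGG=4 hhssaaGg=8 hhssaagg=4
HhssAAGG hits 4/256; gcd=4; 4÷4/256÷4 = 1/64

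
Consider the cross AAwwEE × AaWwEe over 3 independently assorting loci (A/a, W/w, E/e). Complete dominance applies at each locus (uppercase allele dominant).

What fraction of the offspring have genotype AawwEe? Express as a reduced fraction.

AAwwEE gametes: AwE×8
AaWwEe gametes: AWE×1, AWe×1, AwE×1, Awe×1, aWE×1, aWe×1, awE×1, awe×1
AAwwEE×AaWwEe grid (8·8=64): AAWwEE=8 AAWwEe=8 AAwwEE=8 AAwwEe=8 AaWwEE=8 AaWwEe=8 AawwEE=8 AawwEe=8
AawwEe hits 8/64; gcd=8; 8÷8/64÷8 = 1/8

P(AawwEe) = 1/8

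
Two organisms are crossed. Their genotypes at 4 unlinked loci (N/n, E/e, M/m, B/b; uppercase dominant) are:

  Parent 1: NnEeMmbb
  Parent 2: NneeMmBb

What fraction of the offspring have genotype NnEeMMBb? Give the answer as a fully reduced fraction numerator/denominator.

P(NnEeMMBb) = 1/32

NnEeMmbb gametes: NEMb×2, NEmb×2, NeMb×2, Nemb×2, nEMb×2, nEmb×2, neMb×2, nemb×2
NneeMmBb gametes: NeMB×2, NeMb×2, NemB×2, Nemb×2, neMB×2, neMb×2, nemB×2, nemb×2
NnEeMmbb×NneeMmBb grid (16·16=256): NNEeMMBb=4 NNEeMMbb=4 NNEeMmBb=8 NNEeMmbb=8 NNEemmBb=4 NNEemmbb=4 NNeeMMBb=4 NNeeMMbb=4 NNeeMmBb=8 NNeeMmbb=8 NNeemmBb=4 NNeemmbb=4 NnEeMMBb=8 NnEeMMbb=8 NnEeMmBb=16 NnEeMmbb=16 NnEemmBb=8 NnEemmbb=8 NneeMMBb=8 NneeMMbb=8 NneeMmBb=16 NneeMmbb=16 NneemmBb=8 Nneemmbb=8 nnEeMMBb=4 nnEeMMbb=4 nnEeMmBb=8 nnEeMmbb=8 nnEemmBb=4 nnEemmbb=4 nneeMMBb=4 nneeMMbb=4 nneeMmBb=8 nneeMmbb=8 nneemmBb=4 nneemmbb=4
NnEeMMBb hits 8/256; gcd=8; 8÷8/256÷8 = 1/32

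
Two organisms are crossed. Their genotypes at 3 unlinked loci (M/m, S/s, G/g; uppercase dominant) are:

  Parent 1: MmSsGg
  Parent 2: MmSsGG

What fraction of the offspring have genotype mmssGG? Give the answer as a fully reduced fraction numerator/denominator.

MmSsGg gametes: MSG×1, MSg×1, MsG×1, Msg×1, mSG×1, mSg×1, msG×1, msg×1
MmSsGG gametes: MSG×2, MsG×2, mSG×2, msG×2
MmSsGg×MmSsGG grid (8·8=64): MMSSGG=2 MMSSGg=2 MMSsGG=4 MMSsGg=4 MMssGG=2 MMssGg=2 MmSSGG=4 MmSSGg=4 MmSsGG=8 MmSsGg=8 MmssGG=4 MmssGg=4 mmSSGG=2 mmSSGg=2 mmSsGG=4 mmSsGg=4 mmssGG=2 mmssGg=2
mmssGG hits 2/64; gcd=2; 2÷2/64÷2 = 1/32

P(mmssGG) = 1/32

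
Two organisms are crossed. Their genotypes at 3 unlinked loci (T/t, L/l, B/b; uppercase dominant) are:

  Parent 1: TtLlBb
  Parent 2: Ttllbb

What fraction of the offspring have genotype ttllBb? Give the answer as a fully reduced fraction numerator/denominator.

P(ttllBb) = 1/16

TtLlBb gametes: TLB×1, TLb×1, TlB×1, Tlb×1, tLB×1, tLb×1, tlB×1, tlb×1
Ttllbb gametes: Tlb×4, tlb×4
TtLlBb×Ttllbb grid (8·8=64): TTLlBb=4 TTLlbb=4 TTllBb=4 TTllbb=4 TtLlBb=8 TtLlbb=8 TtllBb=8 Ttllbb=8 ttLlBb=4 ttLlbb=4 ttllBb=4 ttllbb=4
ttllBb hits 4/64; gcd=4; 4÷4/64÷4 = 1/16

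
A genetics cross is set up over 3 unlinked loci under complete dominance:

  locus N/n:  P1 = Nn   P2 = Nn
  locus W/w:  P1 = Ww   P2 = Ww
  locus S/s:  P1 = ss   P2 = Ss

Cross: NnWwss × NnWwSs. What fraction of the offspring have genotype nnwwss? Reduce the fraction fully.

NnWwss gametes: NWs×2, Nws×2, nWs×2, nws×2
NnWwSs gametes: NWS×1, NWs×1, NwS×1, Nws×1, nWS×1, nWs×1, nwS×1, nws×1
NnWwss×NnWwSs grid (8·8=64): NNWWSs=2 NNWWss=2 NNWwSs=4 NNWwss=4 NNwwSs=2 NNwwss=2 NnWWSs=4 NnWWss=4 NnWwSs=8 NnWwss=8 NnwwSs=4 Nnwwss=4 nnWWSs=2 nnWWss=2 nnWwSs=4 nnWwss=4 nnwwSs=2 nnwwss=2
nnwwss hits 2/64; gcd=2; 2÷2/64÷2 = 1/32

P(nnwwss) = 1/32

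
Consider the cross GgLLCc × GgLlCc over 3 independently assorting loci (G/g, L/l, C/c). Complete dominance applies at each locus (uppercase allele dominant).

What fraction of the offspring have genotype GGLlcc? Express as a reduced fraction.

GgLLCc gametes: GLC×2, GLc×2, gLC×2, gLc×2
GgLlCc gametes: GLC×1, GLc×1, GlC×1, Glc×1, gLC×1, gLc×1, glC×1, glc×1
GgLLCc×GgLlCc grid (8·8=64): GGLLCC=2 GGLLCc=4 GGLLcc=2 GGLlCC=2 GGLlCc=4 GGLlcc=2 GgLLCC=4 GgLLCc=8 GgLLcc=4 GgLlCC=4 GgLlCc=8 GgLlcc=4 ggLLCC=2 ggLLCc=4 ggLLcc=2 ggLlCC=2 ggLlCc=4 ggLlcc=2
GGLlcc hits 2/64; gcd=2; 2÷2/64÷2 = 1/32

P(GGLlcc) = 1/32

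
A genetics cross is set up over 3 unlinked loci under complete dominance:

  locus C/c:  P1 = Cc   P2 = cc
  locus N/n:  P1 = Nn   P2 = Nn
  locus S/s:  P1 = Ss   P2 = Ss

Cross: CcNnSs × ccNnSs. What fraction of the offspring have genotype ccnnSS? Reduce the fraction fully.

CcNnSs gametes: CNS×1, CNs×1, CnS×1, Cns×1, cNS×1, cNs×1, cnS×1, cns×1
ccNnSs gametes: cNS×2, cNs×2, cnS×2, cns×2
CcNnSs×ccNnSs grid (8·8=64): CcNNSS=2 CcNNSs=4 CcNNss=2 CcNnSS=4 CcNnSs=8 CcNnss=4 CcnnSS=2 CcnnSs=4 Ccnnss=2 ccNNSS=2 ccNNSs=4 ccNNss=2 ccNnSS=4 ccNnSs=8 ccNnss=4 ccnnSS=2 ccnnSs=4 ccnnss=2
ccnnSS hits 2/64; gcd=2; 2÷2/64÷2 = 1/32

P(ccnnSS) = 1/32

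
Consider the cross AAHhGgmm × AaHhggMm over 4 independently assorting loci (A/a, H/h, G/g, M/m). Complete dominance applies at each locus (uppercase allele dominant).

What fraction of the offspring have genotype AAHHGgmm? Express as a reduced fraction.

P(AAHHGgmm) = 1/32

AAHhGgmm gametes: AHGm×4, AHgm×4, AhGm×4, Ahgm×4
AaHhggMm gametes: AHgM×2, AHgm×2, AhgM×2, Ahgm×2, aHgM×2, aHgm×2, ahgM×2, ahgm×2
AAHhGgmm×AaHhggMm grid (16·16=256): AAHHGgMm=8 AAHHGgmm=8 AAHHggMm=8 AAHHggmm=8 AAHhGgMm=16 AAHhGgmm=16 AAHhggMm=16 AAHhggmm=16 AAhhGgMm=8 AAhhGgmm=8 AAhhggMm=8 AAhhggmm=8 AaHHGgMm=8 AaHHGgmm=8 AaHHggMm=8 AaHHggmm=8 AaHhGgMm=16 AaHhGgmm=16 AaHhggMm=16 AaHhggmm=16 AahhGgMm=8 AahhGgmm=8 AahhggMm=8 Aahhggmm=8
AAHHGgmm hits 8/256; gcd=8; 8÷8/256÷8 = 1/32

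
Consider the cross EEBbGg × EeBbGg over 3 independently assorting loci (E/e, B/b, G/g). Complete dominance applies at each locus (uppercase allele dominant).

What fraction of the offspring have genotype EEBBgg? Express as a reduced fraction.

EEBbGg gametes: EBG×2, EBg×2, EbG×2, Ebg×2
EeBbGg gametes: EBG×1, EBg×1, EbG×1, Ebg×1, eBG×1, eBg×1, ebG×1, ebg×1
EEBbGg×EeBbGg grid (8·8=64): EEBBGG=2 EEBBGg=4 EEBBgg=2 EEBbGG=4 EEBbGg=8 EEBbgg=4 EEbbGG=2 EEbbGg=4 EEbbgg=2 EeBBGG=2 EeBBGg=4 EeBBgg=2 EeBbGG=4 EeBbGg=8 EeBbgg=4 EebbGG=2 EebbGg=4 Eebbgg=2
EEBBgg hits 2/64; gcd=2; 2÷2/64÷2 = 1/32

P(EEBBgg) = 1/32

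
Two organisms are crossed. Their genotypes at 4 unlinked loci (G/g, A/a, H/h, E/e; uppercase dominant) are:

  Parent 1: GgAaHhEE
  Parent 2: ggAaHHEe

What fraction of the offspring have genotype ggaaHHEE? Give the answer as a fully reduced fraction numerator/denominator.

P(ggaaHHEE) = 1/32

GgAaHhEE gametes: GAHE×2, GAhE×2, GaHE×2, GahE×2, gAHE×2, gAhE×2, gaHE×2, gahE×2
ggAaHHEe gametes: gAHE×4, gAHe×4, gaHE×4, gaHe×4
GgAaHhEE×ggAaHHEe grid (16·16=256): GgAAHHEE=8 GgAAHHEe=8 GgAAHhEE=8 GgAAHhEe=8 GgAaHHEE=16 GgAaHHEe=16 GgAaHhEE=16 GgAaHhEe=16 GgaaHHEE=8 GgaaHHEe=8 GgaaHhEE=8 GgaaHhEe=8 ggAAHHEE=8 ggAAHHEe=8 ggAAHhEE=8 ggAAHhEe=8 ggAaHHEE=16 ggAaHHEe=16 ggAaHhEE=16 ggAaHhEe=16 ggaaHHEE=8 ggaaHHEe=8 ggaaHhEE=8 ggaaHhEe=8
ggaaHHEE hits 8/256; gcd=8; 8÷8/256÷8 = 1/32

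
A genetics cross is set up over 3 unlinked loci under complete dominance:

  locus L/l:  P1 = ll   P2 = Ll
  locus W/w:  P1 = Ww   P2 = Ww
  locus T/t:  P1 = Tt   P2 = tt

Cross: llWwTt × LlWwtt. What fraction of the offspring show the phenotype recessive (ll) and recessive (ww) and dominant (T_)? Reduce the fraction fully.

llWwTt gametes: lWT×2, lWt×2, lwT×2, lwt×2
LlWwtt gametes: LWt×2, Lwt×2, lWt×2, lwt×2
llWwTt×LlWwtt grid (8·8=64): LlWWTt=4 LlWWtt=4 LlWwTt=8 LlWwtt=8 LlwwTt=4 Llwwtt=4 llWWTt=4 llWWtt=4 llWwTt=8 llWwtt=8 llwwTt=4 llwwtt=4
ll ww T_ hits 4/64; gcd=4; 4÷4/64÷4 = 1/16

P(ll ww T_) = 1/16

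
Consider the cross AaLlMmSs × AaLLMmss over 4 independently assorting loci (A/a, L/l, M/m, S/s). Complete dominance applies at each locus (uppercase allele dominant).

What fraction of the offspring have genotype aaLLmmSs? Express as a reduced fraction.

P(aaLLmmSs) = 1/64

AaLlMmSs gametes: ALMS×1, ALMs×1, ALmS×1, ALms×1, AlMS×1, AlMs×1, AlmS×1, Alms×1, aLMS×1, aLMs×1, aLmS×1, aLms×1, alMS×1, alMs×1, almS×1, alms×1
AaLLMmss gametes: ALMs×4, ALms×4, aLMs×4, aLms×4
AaLlMmSs×AaLLMmss grid (16·16=256): AALLMMSs=4 AALLMMss=4 AALLMmSs=8 AALLMmss=8 AALLmmSs=4 AALLmmss=4 AALlMMSs=4 AALlMMss=4 AALlMmSs=8 AALlMmss=8 AALlmmSs=4 AALlmmss=4 AaLLMMSs=8 AaLLMMss=8 AaLLMmSs=16 AaLLMmss=16 AaLLmmSs=8 AaLLmmss=8 AaLlMMSs=8 AaLlMMss=8 AaLlMmSs=16 AaLlMmss=16 AaLlmmSs=8 AaLlmmss=8 aaLLMMSs=4 aaLLMMss=4 aaLLMmSs=8 aaLLMmss=8 aaLLmmSs=4 aaLLmmss=4 aaLlMMSs=4 aaLlMMss=4 aaLlMmSs=8 aaLlMmss=8 aaLlmmSs=4 aaLlmmss=4
aaLLmmSs hits 4/256; gcd=4; 4÷4/256÷4 = 1/64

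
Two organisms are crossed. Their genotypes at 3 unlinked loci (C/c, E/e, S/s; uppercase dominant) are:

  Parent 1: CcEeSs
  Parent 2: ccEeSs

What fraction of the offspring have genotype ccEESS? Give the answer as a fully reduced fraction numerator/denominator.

P(ccEESS) = 1/32

CcEeSs gametes: CES×1, CEs×1, CeS×1, Ces×1, cES×1, cEs×1, ceS×1, ces×1
ccEeSs gametes: cES×2, cEs×2, ceS×2, ces×2
CcEeSs×ccEeSs grid (8·8=64): CcEESS=2 CcEESs=4 CcEEss=2 CcEeSS=4 CcEeSs=8 CcEess=4 CceeSS=2 CceeSs=4 Cceess=2 ccEESS=2 ccEESs=4 ccEEss=2 ccEeSS=4 ccEeSs=8 ccEess=4 cceeSS=2 cceeSs=4 cceess=2
ccEESS hits 2/64; gcd=2; 2÷2/64÷2 = 1/32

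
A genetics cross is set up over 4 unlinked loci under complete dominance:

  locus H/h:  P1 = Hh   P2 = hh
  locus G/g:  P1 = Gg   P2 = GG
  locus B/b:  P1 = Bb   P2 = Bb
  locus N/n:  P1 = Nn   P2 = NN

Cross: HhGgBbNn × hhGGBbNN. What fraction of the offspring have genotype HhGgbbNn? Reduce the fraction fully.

HhGgBbNn gametes: HGBN×1, HGBn×1, HGbN×1, HGbn×1, HgBN×1, HgBn×1, HgbN×1, Hgbn×1, hGBN×1, hGBn×1, hGbN×1, hGbn×1, hgBN×1, hgBn×1, hgbN×1, hgbn×1
hhGGBbNN gametes: hGBN×8, hGbN×8
HhGgBbNn×hhGGBbNN grid (16·16=256): HhGGBBNN=8 HhGGBBNn=8 HhGGBbNN=16 HhGGBbNn=16 HhGGbbNN=8 HhGGbbNn=8 HhGgBBNN=8 HhGgBBNn=8 HhGgBbNN=16 HhGgBbNn=16 HhGgbbNN=8 HhGgbbNn=8 hhGGBBNN=8 hhGGBBNn=8 hhGGBbNN=16 hhGGBbNn=16 hhGGbbNN=8 hhGGbbNn=8 hhGgBBNN=8 hhGgBBNn=8 hhGgBbNN=16 hhGgBbNn=16 hhGgbbNN=8 hhGgbbNn=8
HhGgbbNn hits 8/256; gcd=8; 8÷8/256÷8 = 1/32

P(HhGgbbNn) = 1/32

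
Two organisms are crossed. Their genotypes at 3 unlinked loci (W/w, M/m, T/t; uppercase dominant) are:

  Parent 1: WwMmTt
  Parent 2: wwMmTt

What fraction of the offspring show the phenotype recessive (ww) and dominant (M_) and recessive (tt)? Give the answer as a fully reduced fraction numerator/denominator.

P(ww M_ tt) = 3/32

WwMmTt gametes: WMT×1, WMt×1, WmT×1, Wmt×1, wMT×1, wMt×1, wmT×1, wmt×1
wwMmTt gametes: wMT×2, wMt×2, wmT×2, wmt×2
WwMmTt×wwMmTt grid (8·8=64): WwMMTT=2 WwMMTt=4 WwMMtt=2 WwMmTT=4 WwMmTt=8 WwMmtt=4 WwmmTT=2 WwmmTt=4 Wwmmtt=2 wwMMTT=2 wwMMTt=4 wwMMtt=2 wwMmTT=4 wwMmTt=8 wwMmtt=4 wwmmTT=2 wwmmTt=4 wwmmtt=2
ww M_ tt hits 6/64; gcd=2; 6÷2/64÷2 = 3/32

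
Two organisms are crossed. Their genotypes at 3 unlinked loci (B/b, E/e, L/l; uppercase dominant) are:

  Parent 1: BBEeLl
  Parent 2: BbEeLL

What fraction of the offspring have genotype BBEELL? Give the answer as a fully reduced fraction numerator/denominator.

BBEeLl gametes: BEL×2, BEl×2, BeL×2, Bel×2
BbEeLL gametes: BEL×2, BeL×2, bEL×2, beL×2
BBEeLl×BbEeLL grid (8·8=64): BBEELL=4 BBEELl=4 BBEeLL=8 BBEeLl=8 BBeeLL=4 BBeeLl=4 BbEELL=4 BbEELl=4 BbEeLL=8 BbEeLl=8 BbeeLL=4 BbeeLl=4
BBEELL hits 4/64; gcd=4; 4÷4/64÷4 = 1/16

P(BBEELL) = 1/16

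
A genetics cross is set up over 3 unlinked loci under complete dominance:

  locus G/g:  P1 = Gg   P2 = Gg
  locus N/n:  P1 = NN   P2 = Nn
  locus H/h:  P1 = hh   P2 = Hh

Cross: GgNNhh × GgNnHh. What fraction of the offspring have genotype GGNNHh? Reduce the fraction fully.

P(GGNNHh) = 1/16

GgNNhh gametes: GNh×4, gNh×4
GgNnHh gametes: GNH×1, GNh×1, GnH×1, Gnh×1, gNH×1, gNh×1, gnH×1, gnh×1
GgNNhh×GgNnHh grid (8·8=64): GGNNHh=4 GGNNhh=4 GGNnHh=4 GGNnhh=4 GgNNHh=8 GgNNhh=8 GgNnHh=8 GgNnhh=8 ggNNHh=4 ggNNhh=4 ggNnHh=4 ggNnhh=4
GGNNHh hits 4/64; gcd=4; 4÷4/64÷4 = 1/16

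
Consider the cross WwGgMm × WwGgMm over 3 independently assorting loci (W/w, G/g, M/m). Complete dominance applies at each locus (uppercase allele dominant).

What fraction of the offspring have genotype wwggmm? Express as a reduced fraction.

WwGgMm gametes: WGM×1, WGm×1, WgM×1, Wgm×1, wGM×1, wGm×1, wgM×1, wgm×1
WwGgMm gametes: WGM×1, WGm×1, WgM×1, Wgm×1, wGM×1, wGm×1, wgM×1, wgm×1
WwGgMm×WwGgMm grid (8·8=64): WWGGMM=1 WWGGMm=2 WWGGmm=1 WWGgMM=2 WWGgMm=4 WWGgmm=2 WWggMM=1 WWggMm=2 WWggmm=1 WwGGMM=2 WwGGMm=4 WwGGmm=2 WwGgMM=4 WwGgMm=8 WwGgmm=4 WwggMM=2 WwggMm=4 Wwggmm=2 wwGGMM=1 wwGGMm=2 wwGGmm=1 wwGgMM=2 wwGgMm=4 wwGgmm=2 wwggMM=1 wwggMm=2 wwggmm=1
wwggmm hits 1/64; gcd=1; 1÷1/64÷1 = 1/64

P(wwggmm) = 1/64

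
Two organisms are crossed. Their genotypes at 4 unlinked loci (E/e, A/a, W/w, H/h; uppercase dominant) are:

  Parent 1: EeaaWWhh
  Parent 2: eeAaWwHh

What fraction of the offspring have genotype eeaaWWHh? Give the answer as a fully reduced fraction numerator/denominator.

P(eeaaWWHh) = 1/16

EeaaWWhh gametes: EaWh×8, eaWh×8
eeAaWwHh gametes: eAWH×2, eAWh×2, eAwH×2, eAwh×2, eaWH×2, eaWh×2, eawH×2, eawh×2
EeaaWWhh×eeAaWwHh grid (16·16=256): EeAaWWHh=16 EeAaWWhh=16 EeAaWwHh=16 EeAaWwhh=16 EeaaWWHh=16 EeaaWWhh=16 EeaaWwHh=16 EeaaWwhh=16 eeAaWWHh=16 eeAaWWhh=16 eeAaWwHh=16 eeAaWwhh=16 eeaaWWHh=16 eeaaWWhh=16 eeaaWwHh=16 eeaaWwhh=16
eeaaWWHh hits 16/256; gcd=16; 16÷16/256÷16 = 1/16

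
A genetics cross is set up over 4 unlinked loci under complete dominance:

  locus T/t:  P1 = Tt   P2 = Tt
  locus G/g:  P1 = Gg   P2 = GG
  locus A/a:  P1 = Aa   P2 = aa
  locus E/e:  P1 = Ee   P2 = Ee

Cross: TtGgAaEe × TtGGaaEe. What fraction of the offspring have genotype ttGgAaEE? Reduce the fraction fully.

P(ttGgAaEE) = 1/64

TtGgAaEe gametes: TGAE×1, TGAe×1, TGaE×1, TGae×1, TgAE×1, TgAe×1, TgaE×1, Tgae×1, tGAE×1, tGAe×1, tGaE×1, tGae×1, tgAE×1, tgAe×1, tgaE×1, tgae×1
TtGGaaEe gametes: TGaE×4, TGae×4, tGaE×4, tGae×4
TtGgAaEe×TtGGaaEe grid (16·16=256): TTGGAaEE=4 TTGGAaEe=8 TTGGAaee=4 TTGGaaEE=4 TTGGaaEe=8 TTGGaaee=4 TTGgAaEE=4 TTGgAaEe=8 TTGgAaee=4 TTGgaaEE=4 TTGgaaEe=8 TTGgaaee=4 TtGGAaEE=8 TtGGAaEe=16 TtGGAaee=8 TtGGaaEE=8 TtGGaaEe=16 TtGGaaee=8 TtGgAaEE=8 TtGgAaEe=16 TtGgAaee=8 TtGgaaEE=8 TtGgaaEe=16 TtGgaaee=8 ttGGAaEE=4 ttGGAaEe=8 ttGGAaee=4 ttGGaaEE=4 ttGGaaEe=8 ttGGaaee=4 ttGgAaEE=4 ttGgAaEe=8 ttGgAaee=4 ttGgaaEE=4 ttGgaaEe=8 ttGgaaee=4
ttGgAaEE hits 4/256; gcd=4; 4÷4/256÷4 = 1/64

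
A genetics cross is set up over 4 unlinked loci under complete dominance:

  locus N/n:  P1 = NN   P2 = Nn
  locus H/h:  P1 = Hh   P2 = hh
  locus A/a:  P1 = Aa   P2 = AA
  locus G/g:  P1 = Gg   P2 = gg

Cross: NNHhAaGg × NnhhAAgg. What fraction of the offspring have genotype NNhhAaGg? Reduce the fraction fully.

NNHhAaGg gametes: NHAG×2, NHAg×2, NHaG×2, NHag×2, NhAG×2, NhAg×2, NhaG×2, Nhag×2
NnhhAAgg gametes: NhAg×8, nhAg×8
NNHhAaGg×NnhhAAgg grid (16·16=256): NNHhAAGg=16 NNHhAAgg=16 NNHhAaGg=16 NNHhAagg=16 NNhhAAGg=16 NNhhAAgg=16 NNhhAaGg=16 NNhhAagg=16 NnHhAAGg=16 NnHhAAgg=16 NnHhAaGg=16 NnHhAagg=16 NnhhAAGg=16 NnhhAAgg=16 NnhhAaGg=16 NnhhAagg=16
NNhhAaGg hits 16/256; gcd=16; 16÷16/256÷16 = 1/16

P(NNhhAaGg) = 1/16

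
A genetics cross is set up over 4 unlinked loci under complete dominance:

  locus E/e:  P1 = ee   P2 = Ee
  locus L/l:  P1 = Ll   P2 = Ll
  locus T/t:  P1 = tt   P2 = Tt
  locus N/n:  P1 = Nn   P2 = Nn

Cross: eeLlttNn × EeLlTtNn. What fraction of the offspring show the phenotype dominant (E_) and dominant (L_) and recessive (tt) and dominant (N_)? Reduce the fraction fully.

P(E_ L_ tt N_) = 9/64

eeLlttNn gametes: eLtN×4, eLtn×4, eltN×4, eltn×4
EeLlTtNn gametes: ELTN×1, ELTn×1, ELtN×1, ELtn×1, ElTN×1, ElTn×1, EltN×1, Eltn×1, eLTN×1, eLTn×1, eLtN×1, eLtn×1, elTN×1, elTn×1, eltN×1, eltn×1
eeLlttNn×EeLlTtNn grid (16·16=256): EeLLTtNN=4 EeLLTtNn=8 EeLLTtnn=4 EeLLttNN=4 EeLLttNn=8 EeLLttnn=4 EeLlTtNN=8 EeLlTtNn=16 EeLlTtnn=8 EeLlttNN=8 EeLlttNn=16 EeLlttnn=8 EellTtNN=4 EellTtNn=8 EellTtnn=4 EellttNN=4 EellttNn=8 Eellttnn=4 eeLLTtNN=4 eeLLTtNn=8 eeLLTtnn=4 eeLLttNN=4 eeLLttNn=8 eeLLttnn=4 eeLlTtNN=8 eeLlTtNn=16 eeLlTtnn=8 eeLlttNN=8 eeLlttNn=16 eeLlttnn=8 eellTtNN=4 eellTtNn=8 eellTtnn=4 eellttNN=4 eellttNn=8 eellttnn=4
E_ L_ tt N_ hits 36/256; gcd=4; 36÷4/256÷4 = 9/64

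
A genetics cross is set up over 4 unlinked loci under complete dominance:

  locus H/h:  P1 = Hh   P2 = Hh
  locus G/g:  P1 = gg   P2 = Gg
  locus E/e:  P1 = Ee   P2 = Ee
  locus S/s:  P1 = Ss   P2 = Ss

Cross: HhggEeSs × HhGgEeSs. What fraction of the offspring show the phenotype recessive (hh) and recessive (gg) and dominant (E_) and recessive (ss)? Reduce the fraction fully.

HhggEeSs gametes: HgES×2, HgEs×2, HgeS×2, Hges×2, hgES×2, hgEs×2, hgeS×2, hges×2
HhGgEeSs gametes: HGES×1, HGEs×1, HGeS×1, HGes×1, HgES×1, HgEs×1, HgeS×1, Hges×1, hGES×1, hGEs×1, hGeS×1, hGes×1, hgES×1, hgEs×1, hgeS×1, hges×1
HhggEeSs×HhGgEeSs grid (16·16=256): HHGgEESS=2 HHGgEESs=4 HHGgEEss=2 HHGgEeSS=4 HHGgEeSs=8 HHGgEess=4 HHGgeeSS=2 HHGgeeSs=4 HHGgeess=2 HHggEESS=2 HHggEESs=4 HHggEEss=2 HHggEeSS=4 HHggEeSs=8 HHggEess=4 HHggeeSS=2 HHggeeSs=4 HHggeess=2 HhGgEESS=4 HhGgEESs=8 HhGgEEss=4 HhGgEeSS=8 HhGgEeSs=16 HhGgEess=8 HhGgeeSS=4 HhGgeeSs=8 HhGgeess=4 HhggEESS=4 HhggEESs=8 HhggEEss=4 HhggEeSS=8 HhggEeSs=16 HhggEess=8 HhggeeSS=4 HhggeeSs=8 Hhggeess=4 hhGgEESS=2 hhGgEESs=4 hhGgEEss=2 hhGgEeSS=4 hhGgEeSs=8 hhGgEess=4 hhGgeeSS=2 hhGgeeSs=4 hhGgeess=2 hhggEESS=2 hhggEESs=4 hhggEEss=2 hhggEeSS=4 hhggEeSs=8 hhggEess=4 hhggeeSS=2 hhggeeSs=4 hhggeess=2
hh gg E_ ss hits 6/256; gcd=2; 6÷2/256÷2 = 3/128

P(hh gg E_ ss) = 3/128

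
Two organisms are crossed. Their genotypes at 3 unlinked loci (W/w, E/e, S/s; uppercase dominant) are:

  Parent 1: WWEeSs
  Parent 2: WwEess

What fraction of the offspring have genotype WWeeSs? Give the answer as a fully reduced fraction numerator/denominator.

P(WWeeSs) = 1/16

WWEeSs gametes: WES×2, WEs×2, WeS×2, Wes×2
WwEess gametes: WEs×2, Wes×2, wEs×2, wes×2
WWEeSs×WwEess grid (8·8=64): WWEESs=4 WWEEss=4 WWEeSs=8 WWEess=8 WWeeSs=4 WWeess=4 WwEESs=4 WwEEss=4 WwEeSs=8 WwEess=8 WweeSs=4 Wweess=4
WWeeSs hits 4/64; gcd=4; 4÷4/64÷4 = 1/16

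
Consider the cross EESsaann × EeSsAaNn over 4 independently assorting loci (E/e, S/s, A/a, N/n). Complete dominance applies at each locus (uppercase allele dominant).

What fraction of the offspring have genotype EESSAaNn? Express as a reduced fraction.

P(EESSAaNn) = 1/32

EESsaann gametes: ESan×8, Esan×8
EeSsAaNn gametes: ESAN×1, ESAn×1, ESaN×1, ESan×1, EsAN×1, EsAn×1, EsaN×1, Esan×1, eSAN×1, eSAn×1, eSaN×1, eSan×1, esAN×1, esAn×1, esaN×1, esan×1
EESsaann×EeSsAaNn grid (16·16=256): EESSAaNn=8 EESSAann=8 EESSaaNn=8 EESSaann=8 EESsAaNn=16 EESsAann=16 EESsaaNn=16 EESsaann=16 EEssAaNn=8 EEssAann=8 EEssaaNn=8 EEssaann=8 EeSSAaNn=8 EeSSAann=8 EeSSaaNn=8 EeSSaann=8 EeSsAaNn=16 EeSsAann=16 EeSsaaNn=16 EeSsaann=16 EessAaNn=8 EessAann=8 EessaaNn=8 Eessaann=8
EESSAaNn hits 8/256; gcd=8; 8÷8/256÷8 = 1/32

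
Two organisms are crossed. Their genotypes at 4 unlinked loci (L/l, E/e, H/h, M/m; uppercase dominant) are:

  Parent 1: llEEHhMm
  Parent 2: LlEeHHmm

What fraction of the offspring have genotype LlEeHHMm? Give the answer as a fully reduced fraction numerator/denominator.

P(LlEeHHMm) = 1/16

llEEHhMm gametes: lEHM×4, lEHm×4, lEhM×4, lEhm×4
LlEeHHmm gametes: LEHm×4, LeHm×4, lEHm×4, leHm×4
llEEHhMm×LlEeHHmm grid (16·16=256): LlEEHHMm=16 LlEEHHmm=16 LlEEHhMm=16 LlEEHhmm=16 LlEeHHMm=16 LlEeHHmm=16 LlEeHhMm=16 LlEeHhmm=16 llEEHHMm=16 llEEHHmm=16 llEEHhMm=16 llEEHhmm=16 llEeHHMm=16 llEeHHmm=16 llEeHhMm=16 llEeHhmm=16
LlEeHHMm hits 16/256; gcd=16; 16÷16/256÷16 = 1/16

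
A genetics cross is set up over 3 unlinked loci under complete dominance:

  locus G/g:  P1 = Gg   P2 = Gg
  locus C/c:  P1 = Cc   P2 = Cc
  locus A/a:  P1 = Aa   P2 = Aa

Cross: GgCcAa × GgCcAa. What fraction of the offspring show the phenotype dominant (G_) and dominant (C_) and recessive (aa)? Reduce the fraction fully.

GgCcAa gametes: GCA×1, GCa×1, GcA×1, Gca×1, gCA×1, gCa×1, gcA×1, gca×1
GgCcAa gametes: GCA×1, GCa×1, GcA×1, Gca×1, gCA×1, gCa×1, gcA×1, gca×1
GgCcAa×GgCcAa grid (8·8=64): GGCCAA=1 GGCCAa=2 GGCCaa=1 GGCcAA=2 GGCcAa=4 GGCcaa=2 GGccAA=1 GGccAa=2 GGccaa=1 GgCCAA=2 GgCCAa=4 GgCCaa=2 GgCcAA=4 GgCcAa=8 GgCcaa=4 GgccAA=2 GgccAa=4 Ggccaa=2 ggCCAA=1 ggCCAa=2 ggCCaa=1 ggCcAA=2 ggCcAa=4 ggCcaa=2 ggccAA=1 ggccAa=2 ggccaa=1
G_ C_ aa hits 9/64; gcd=1; 9÷1/64÷1 = 9/64

P(G_ C_ aa) = 9/64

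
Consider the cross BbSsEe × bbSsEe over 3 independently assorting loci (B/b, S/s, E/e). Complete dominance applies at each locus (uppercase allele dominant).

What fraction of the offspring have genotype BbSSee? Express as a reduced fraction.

P(BbSSee) = 1/32

BbSsEe gametes: BSE×1, BSe×1, BsE×1, Bse×1, bSE×1, bSe×1, bsE×1, bse×1
bbSsEe gametes: bSE×2, bSe×2, bsE×2, bse×2
BbSsEe×bbSsEe grid (8·8=64): BbSSEE=2 BbSSEe=4 BbSSee=2 BbSsEE=4 BbSsEe=8 BbSsee=4 BbssEE=2 BbssEe=4 Bbssee=2 bbSSEE=2 bbSSEe=4 bbSSee=2 bbSsEE=4 bbSsEe=8 bbSsee=4 bbssEE=2 bbssEe=4 bbssee=2
BbSSee hits 2/64; gcd=2; 2÷2/64÷2 = 1/32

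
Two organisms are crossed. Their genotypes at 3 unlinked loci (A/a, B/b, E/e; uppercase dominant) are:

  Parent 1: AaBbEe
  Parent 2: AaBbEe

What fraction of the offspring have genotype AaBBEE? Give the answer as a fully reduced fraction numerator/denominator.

P(AaBBEE) = 1/32

AaBbEe gametes: ABE×1, ABe×1, AbE×1, Abe×1, aBE×1, aBe×1, abE×1, abe×1
AaBbEe gametes: ABE×1, ABe×1, AbE×1, Abe×1, aBE×1, aBe×1, abE×1, abe×1
AaBbEe×AaBbEe grid (8·8=64): AABBEE=1 AABBEe=2 AABBee=1 AABbEE=2 AABbEe=4 AABbee=2 AAbbEE=1 AAbbEe=2 AAbbee=1 AaBBEE=2 AaBBEe=4 AaBBee=2 AaBbEE=4 AaBbEe=8 AaBbee=4 AabbEE=2 AabbEe=4 Aabbee=2 aaBBEE=1 aaBBEe=2 aaBBee=1 aaBbEE=2 aaBbEe=4 aaBbee=2 aabbEE=1 aabbEe=2 aabbee=1
AaBBEE hits 2/64; gcd=2; 2÷2/64÷2 = 1/32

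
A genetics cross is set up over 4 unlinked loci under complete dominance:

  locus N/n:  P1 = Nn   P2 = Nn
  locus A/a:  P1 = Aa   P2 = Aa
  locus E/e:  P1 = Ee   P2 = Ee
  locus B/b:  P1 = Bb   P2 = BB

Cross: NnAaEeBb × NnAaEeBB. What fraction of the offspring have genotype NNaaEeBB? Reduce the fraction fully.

NnAaEeBb gametes: NAEB×1, NAEb×1, NAeB×1, NAeb×1, NaEB×1, NaEb×1, NaeB×1, Naeb×1, nAEB×1, nAEb×1, nAeB×1, nAeb×1, naEB×1, naEb×1, naeB×1, naeb×1
NnAaEeBB gametes: NAEB×2, NAeB×2, NaEB×2, NaeB×2, nAEB×2, nAeB×2, naEB×2, naeB×2
NnAaEeBb×NnAaEeBB grid (16·16=256): NNAAEEBB=2 NNAAEEBb=2 NNAAEeBB=4 NNAAEeBb=4 NNAAeeBB=2 NNAAeeBb=2 NNAaEEBB=4 NNAaEEBb=4 NNAaEeBB=8 NNAaEeBb=8 NNAaeeBB=4 NNAaeeBb=4 NNaaEEBB=2 NNaaEEBb=2 NNaaEeBB=4 NNaaEeBb=4 NNaaeeBB=2 NNaaeeBb=2 NnAAEEBB=4 NnAAEEBb=4 NnAAEeBB=8 NnAAEeBb=8 NnAAeeBB=4 NnAAeeBb=4 NnAaEEBB=8 NnAaEEBb=8 NnAaEeBB=16 NnAaEeBb=16 NnAaeeBB=8 NnAaeeBb=8 NnaaEEBB=4 NnaaEEBb=4 NnaaEeBB=8 NnaaEeBb=8 NnaaeeBB=4 NnaaeeBb=4 nnAAEEBB=2 nnAAEEBb=2 nnAAEeBB=4 nnAAEeBb=4 nnAAeeBB=2 nnAAeeBb=2 nnAaEEBB=4 nnAaEEBb=4 nnAaEeBB=8 nnAaEeBb=8 nnAaeeBB=4 nnAaeeBb=4 nnaaEEBB=2 nnaaEEBb=2 nnaaEeBB=4 nnaaEeBb=4 nnaaeeBB=2 nnaaeeBb=2
NNaaEeBB hits 4/256; gcd=4; 4÷4/256÷4 = 1/64

P(NNaaEeBB) = 1/64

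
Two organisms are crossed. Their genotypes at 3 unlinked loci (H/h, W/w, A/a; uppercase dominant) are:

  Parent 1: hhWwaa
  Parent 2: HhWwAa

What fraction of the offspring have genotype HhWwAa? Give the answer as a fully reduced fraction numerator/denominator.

hhWwaa gametes: hWa×4, hwa×4
HhWwAa gametes: HWA×1, HWa×1, HwA×1, Hwa×1, hWA×1, hWa×1, hwA×1, hwa×1
hhWwaa×HhWwAa grid (8·8=64): HhWWAa=4 HhWWaa=4 HhWwAa=8 HhWwaa=8 HhwwAa=4 Hhwwaa=4 hhWWAa=4 hhWWaa=4 hhWwAa=8 hhWwaa=8 hhwwAa=4 hhwwaa=4
HhWwAa hits 8/64; gcd=8; 8÷8/64÷8 = 1/8

P(HhWwAa) = 1/8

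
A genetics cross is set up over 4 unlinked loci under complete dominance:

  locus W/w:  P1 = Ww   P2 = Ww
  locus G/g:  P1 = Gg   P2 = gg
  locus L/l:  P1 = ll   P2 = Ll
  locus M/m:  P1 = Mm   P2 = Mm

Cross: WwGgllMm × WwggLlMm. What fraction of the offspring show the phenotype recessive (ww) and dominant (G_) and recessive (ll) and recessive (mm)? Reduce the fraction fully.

WwGgllMm gametes: WGlM×2, WGlm×2, WglM×2, Wglm×2, wGlM×2, wGlm×2, wglM×2, wglm×2
WwggLlMm gametes: WgLM×2, WgLm×2, WglM×2, Wglm×2, wgLM×2, wgLm×2, wglM×2, wglm×2
WwGgllMm×WwggLlMm grid (16·16=256): WWGgLlMM=4 WWGgLlMm=8 WWGgLlmm=4 WWGgllMM=4 WWGgllMm=8 WWGgllmm=4 WWggLlMM=4 WWggLlMm=8 WWggLlmm=4 WWggllMM=4 WWggllMm=8 WWggllmm=4 WwGgLlMM=8 WwGgLlMm=16 WwGgLlmm=8 WwGgllMM=8 WwGgllMm=16 WwGgllmm=8 WwggLlMM=8 WwggLlMm=16 WwggLlmm=8 WwggllMM=8 WwggllMm=16 Wwggllmm=8 wwGgLlMM=4 wwGgLlMm=8 wwGgLlmm=4 wwGgllMM=4 wwGgllMm=8 wwGgllmm=4 wwggLlMM=4 wwggLlMm=8 wwggLlmm=4 wwggllMM=4 wwggllMm=8 wwggllmm=4
ww G_ ll mm hits 4/256; gcd=4; 4÷4/256÷4 = 1/64

P(ww G_ ll mm) = 1/64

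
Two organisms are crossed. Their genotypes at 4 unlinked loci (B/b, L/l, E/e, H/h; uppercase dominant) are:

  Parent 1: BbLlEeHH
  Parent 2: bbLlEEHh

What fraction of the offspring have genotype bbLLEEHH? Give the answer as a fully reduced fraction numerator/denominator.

BbLlEeHH gametes: BLEH×2, BLeH×2, BlEH×2, BleH×2, bLEH×2, bLeH×2, blEH×2, bleH×2
bbLlEEHh gametes: bLEH×4, bLEh×4, blEH×4, blEh×4
BbLlEeHH×bbLlEEHh grid (16·16=256): BbLLEEHH=8 BbLLEEHh=8 BbLLEeHH=8 BbLLEeHh=8 BbLlEEHH=16 BbLlEEHh=16 BbLlEeHH=16 BbLlEeHh=16 BbllEEHH=8 BbllEEHh=8 BbllEeHH=8 BbllEeHh=8 bbLLEEHH=8 bbLLEEHh=8 bbLLEeHH=8 bbLLEeHh=8 bbLlEEHH=16 bbLlEEHh=16 bbLlEeHH=16 bbLlEeHh=16 bbllEEHH=8 bbllEEHh=8 bbllEeHH=8 bbllEeHh=8
bbLLEEHH hits 8/256; gcd=8; 8÷8/256÷8 = 1/32

P(bbLLEEHH) = 1/32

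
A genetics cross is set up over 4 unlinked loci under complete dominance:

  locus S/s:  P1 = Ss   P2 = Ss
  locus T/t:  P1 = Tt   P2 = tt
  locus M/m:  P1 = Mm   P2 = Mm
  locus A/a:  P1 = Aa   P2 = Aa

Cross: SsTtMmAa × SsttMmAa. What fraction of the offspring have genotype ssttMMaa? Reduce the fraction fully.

P(ssttMMaa) = 1/128

SsTtMmAa gametes: STMA×1, STMa×1, STmA×1, STma×1, StMA×1, StMa×1, StmA×1, Stma×1, sTMA×1, sTMa×1, sTmA×1, sTma×1, stMA×1, stMa×1, stmA×1, stma×1
SsttMmAa gametes: StMA×2, StMa×2, StmA×2, Stma×2, stMA×2, stMa×2, stmA×2, stma×2
SsTtMmAa×SsttMmAa grid (16·16=256): SSTtMMAA=2 SSTtMMAa=4 SSTtMMaa=2 SSTtMmAA=4 SSTtMmAa=8 SSTtMmaa=4 SSTtmmAA=2 SSTtmmAa=4 SSTtmmaa=2 SSttMMAA=2 SSttMMAa=4 SSttMMaa=2 SSttMmAA=4 SSttMmAa=8 SSttMmaa=4 SSttmmAA=2 SSttmmAa=4 SSttmmaa=2 SsTtMMAA=4 SsTtMMAa=8 SsTtMMaa=4 SsTtMmAA=8 SsTtMmAa=16 SsTtMmaa=8 SsTtmmAA=4 SsTtmmAa=8 SsTtmmaa=4 SsttMMAA=4 SsttMMAa=8 SsttMMaa=4 SsttMmAA=8 SsttMmAa=16 SsttMmaa=8 SsttmmAA=4 SsttmmAa=8 Ssttmmaa=4 ssTtMMAA=2 ssTtMMAa=4 ssTtMMaa=2 ssTtMmAA=4 ssTtMmAa=8 ssTtMmaa=4 ssTtmmAA=2 ssTtmmAa=4 ssTtmmaa=2 ssttMMAA=2 ssttMMAa=4 ssttMMaa=2 ssttMmAA=4 ssttMmAa=8 ssttMmaa=4 ssttmmAA=2 ssttmmAa=4 ssttmmaa=2
ssttMMaa hits 2/256; gcd=2; 2÷2/256÷2 = 1/128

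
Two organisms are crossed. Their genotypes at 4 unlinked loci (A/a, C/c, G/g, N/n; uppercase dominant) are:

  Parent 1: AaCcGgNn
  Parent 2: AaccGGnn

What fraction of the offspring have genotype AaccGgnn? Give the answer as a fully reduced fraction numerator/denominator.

AaCcGgNn gametes: ACGN×1, ACGn×1, ACgN×1, ACgn×1, AcGN×1, AcGn×1, AcgN×1, Acgn×1, aCGN×1, aCGn×1, aCgN×1, aCgn×1, acGN×1, acGn×1, acgN×1, acgn×1
AaccGGnn gametes: AcGn×8, acGn×8
AaCcGgNn×AaccGGnn grid (16·16=256): AACcGGNn=8 AACcGGnn=8 AACcGgNn=8 AACcGgnn=8 AAccGGNn=8 AAccGGnn=8 AAccGgNn=8 AAccGgnn=8 AaCcGGNn=16 AaCcGGnn=16 AaCcGgNn=16 AaCcGgnn=16 AaccGGNn=16 AaccGGnn=16 AaccGgNn=16 AaccGgnn=16 aaCcGGNn=8 aaCcGGnn=8 aaCcGgNn=8 aaCcGgnn=8 aaccGGNn=8 aaccGGnn=8 aaccGgNn=8 aaccGgnn=8
AaccGgnn hits 16/256; gcd=16; 16÷16/256÷16 = 1/16

P(AaccGgnn) = 1/16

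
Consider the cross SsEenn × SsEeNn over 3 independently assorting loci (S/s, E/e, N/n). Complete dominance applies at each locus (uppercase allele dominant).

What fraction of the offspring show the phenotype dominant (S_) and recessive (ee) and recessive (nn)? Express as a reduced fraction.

P(S_ ee nn) = 3/32

SsEenn gametes: SEn×2, Sen×2, sEn×2, sen×2
SsEeNn gametes: SEN×1, SEn×1, SeN×1, Sen×1, sEN×1, sEn×1, seN×1, sen×1
SsEenn×SsEeNn grid (8·8=64): SSEENn=2 SSEEnn=2 SSEeNn=4 SSEenn=4 SSeeNn=2 SSeenn=2 SsEENn=4 SsEEnn=4 SsEeNn=8 SsEenn=8 SseeNn=4 Sseenn=4 ssEENn=2 ssEEnn=2 ssEeNn=4 ssEenn=4 sseeNn=2 sseenn=2
S_ ee nn hits 6/64; gcd=2; 6÷2/64÷2 = 3/32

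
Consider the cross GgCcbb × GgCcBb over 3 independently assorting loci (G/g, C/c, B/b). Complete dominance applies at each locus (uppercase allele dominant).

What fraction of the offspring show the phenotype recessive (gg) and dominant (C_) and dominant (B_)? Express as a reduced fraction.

GgCcbb gametes: GCb×2, Gcb×2, gCb×2, gcb×2
GgCcBb gametes: GCB×1, GCb×1, GcB×1, Gcb×1, gCB×1, gCb×1, gcB×1, gcb×1
GgCcbb×GgCcBb grid (8·8=64): GGCCBb=2 GGCCbb=2 GGCcBb=4 GGCcbb=4 GGccBb=2 GGccbb=2 GgCCBb=4 GgCCbb=4 GgCcBb=8 GgCcbb=8 GgccBb=4 Ggccbb=4 ggCCBb=2 ggCCbb=2 ggCcBb=4 ggCcbb=4 ggccBb=2 ggccbb=2
gg C_ B_ hits 6/64; gcd=2; 6÷2/64÷2 = 3/32

P(gg C_ B_) = 3/32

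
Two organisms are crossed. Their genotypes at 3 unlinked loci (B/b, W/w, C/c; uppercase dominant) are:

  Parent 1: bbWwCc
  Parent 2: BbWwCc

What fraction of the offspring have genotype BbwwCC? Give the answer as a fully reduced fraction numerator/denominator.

P(BbwwCC) = 1/32

bbWwCc gametes: bWC×2, bWc×2, bwC×2, bwc×2
BbWwCc gametes: BWC×1, BWc×1, BwC×1, Bwc×1, bWC×1, bWc×1, bwC×1, bwc×1
bbWwCc×BbWwCc grid (8·8=64): BbWWCC=2 BbWWCc=4 BbWWcc=2 BbWwCC=4 BbWwCc=8 BbWwcc=4 BbwwCC=2 BbwwCc=4 Bbwwcc=2 bbWWCC=2 bbWWCc=4 bbWWcc=2 bbWwCC=4 bbWwCc=8 bbWwcc=4 bbwwCC=2 bbwwCc=4 bbwwcc=2
BbwwCC hits 2/64; gcd=2; 2÷2/64÷2 = 1/32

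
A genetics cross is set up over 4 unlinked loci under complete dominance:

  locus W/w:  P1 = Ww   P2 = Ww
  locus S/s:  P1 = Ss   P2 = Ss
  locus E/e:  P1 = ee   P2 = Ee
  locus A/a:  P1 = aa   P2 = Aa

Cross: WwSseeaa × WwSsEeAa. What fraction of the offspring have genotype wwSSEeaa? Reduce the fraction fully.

WwSseeaa gametes: WSea×4, Wsea×4, wSea×4, wsea×4
WwSsEeAa gametes: WSEA×1, WSEa×1, WSeA×1, WSea×1, WsEA×1, WsEa×1, WseA×1, Wsea×1, wSEA×1, wSEa×1, wSeA×1, wSea×1, wsEA×1, wsEa×1, wseA×1, wsea×1
WwSseeaa×WwSsEeAa grid (16·16=256): WWSSEeAa=4 WWSSEeaa=4 WWSSeeAa=4 WWSSeeaa=4 WWSsEeAa=8 WWSsEeaa=8 WWSseeAa=8 WWSseeaa=8 WWssEeAa=4 WWssEeaa=4 WWsseeAa=4 WWsseeaa=4 WwSSEeAa=8 WwSSEeaa=8 WwSSeeAa=8 WwSSeeaa=8 WwSsEeAa=16 WwSsEeaa=16 WwSseeAa=16 WwSseeaa=16 WwssEeAa=8 WwssEeaa=8 WwsseeAa=8 Wwsseeaa=8 wwSSEeAa=4 wwSSEeaa=4 wwSSeeAa=4 wwSSeeaa=4 wwSsEeAa=8 wwSsEeaa=8 wwSseeAa=8 wwSseeaa=8 wwssEeAa=4 wwssEeaa=4 wwsseeAa=4 wwsseeaa=4
wwSSEeaa hits 4/256; gcd=4; 4÷4/256÷4 = 1/64

P(wwSSEeaa) = 1/64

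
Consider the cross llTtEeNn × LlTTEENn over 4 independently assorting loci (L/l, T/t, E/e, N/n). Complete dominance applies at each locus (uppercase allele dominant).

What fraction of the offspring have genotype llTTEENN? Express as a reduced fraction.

P(llTTEENN) = 1/32

llTtEeNn gametes: lTEN×2, lTEn×2, lTeN×2, lTen×2, ltEN×2, ltEn×2, lteN×2, lten×2
LlTTEENn gametes: LTEN×4, LTEn×4, lTEN×4, lTEn×4
llTtEeNn×LlTTEENn grid (16·16=256): LlTTEENN=8 LlTTEENn=16 LlTTEEnn=8 LlTTEeNN=8 LlTTEeNn=16 LlTTEenn=8 LlTtEENN=8 LlTtEENn=16 LlTtEEnn=8 LlTtEeNN=8 LlTtEeNn=16 LlTtEenn=8 llTTEENN=8 llTTEENn=16 llTTEEnn=8 llTTEeNN=8 llTTEeNn=16 llTTEenn=8 llTtEENN=8 llTtEENn=16 llTtEEnn=8 llTtEeNN=8 llTtEeNn=16 llTtEenn=8
llTTEENN hits 8/256; gcd=8; 8÷8/256÷8 = 1/32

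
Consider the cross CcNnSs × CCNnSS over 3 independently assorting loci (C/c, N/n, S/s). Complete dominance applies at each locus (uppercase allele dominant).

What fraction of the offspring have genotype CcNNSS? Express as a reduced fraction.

P(CcNNSS) = 1/16

CcNnSs gametes: CNS×1, CNs×1, CnS×1, Cns×1, cNS×1, cNs×1, cnS×1, cns×1
CCNnSS gametes: CNS×4, CnS×4
CcNnSs×CCNnSS grid (8·8=64): CCNNSS=4 CCNNSs=4 CCNnSS=8 CCNnSs=8 CCnnSS=4 CCnnSs=4 CcNNSS=4 CcNNSs=4 CcNnSS=8 CcNnSs=8 CcnnSS=4 CcnnSs=4
CcNNSS hits 4/64; gcd=4; 4÷4/64÷4 = 1/16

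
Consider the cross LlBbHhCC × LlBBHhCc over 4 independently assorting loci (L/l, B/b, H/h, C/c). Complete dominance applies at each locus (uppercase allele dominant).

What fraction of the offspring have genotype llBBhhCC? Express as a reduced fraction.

P(llBBhhCC) = 1/64

LlBbHhCC gametes: LBHC×2, LBhC×2, LbHC×2, LbhC×2, lBHC×2, lBhC×2, lbHC×2, lbhC×2
LlBBHhCc gametes: LBHC×2, LBHc×2, LBhC×2, LBhc×2, lBHC×2, lBHc×2, lBhC×2, lBhc×2
LlBbHhCC×LlBBHhCc grid (16·16=256): LLBBHHCC=4 LLBBHHCc=4 LLBBHhCC=8 LLBBHhCc=8 LLBBhhCC=4 LLBBhhCc=4 LLBbHHCC=4 LLBbHHCc=4 LLBbHhCC=8 LLBbHhCc=8 LLBbhhCC=4 LLBbhhCc=4 LlBBHHCC=8 LlBBHHCc=8 LlBBHhCC=16 LlBBHhCc=16 LlBBhhCC=8 LlBBhhCc=8 LlBbHHCC=8 LlBbHHCc=8 LlBbHhCC=16 LlBbHhCc=16 LlBbhhCC=8 LlBbhhCc=8 llBBHHCC=4 llBBHHCc=4 llBBHhCC=8 llBBHhCc=8 llBBhhCC=4 llBBhhCc=4 llBbHHCC=4 llBbHHCc=4 llBbHhCC=8 llBbHhCc=8 llBbhhCC=4 llBbhhCc=4
llBBhhCC hits 4/256; gcd=4; 4÷4/256÷4 = 1/64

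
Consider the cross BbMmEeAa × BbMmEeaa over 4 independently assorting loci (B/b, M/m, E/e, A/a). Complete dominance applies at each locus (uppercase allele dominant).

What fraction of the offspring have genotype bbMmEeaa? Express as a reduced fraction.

BbMmEeAa gametes: BMEA×1, BMEa×1, BMeA×1, BMea×1, BmEA×1, BmEa×1, BmeA×1, Bmea×1, bMEA×1, bMEa×1, bMeA×1, bMea×1, bmEA×1, bmEa×1, bmeA×1, bmea×1
BbMmEeaa gametes: BMEa×2, BMea×2, BmEa×2, Bmea×2, bMEa×2, bMea×2, bmEa×2, bmea×2
BbMmEeAa×BbMmEeaa grid (16·16=256): BBMMEEAa=2 BBMMEEaa=2 BBMMEeAa=4 BBMMEeaa=4 BBMMeeAa=2 BBMMeeaa=2 BBMmEEAa=4 BBMmEEaa=4 BBMmEeAa=8 BBMmEeaa=8 BBMmeeAa=4 BBMmeeaa=4 BBmmEEAa=2 BBmmEEaa=2 BBmmEeAa=4 BBmmEeaa=4 BBmmeeAa=2 BBmmeeaa=2 BbMMEEAa=4 BbMMEEaa=4 BbMMEeAa=8 BbMMEeaa=8 BbMMeeAa=4 BbMMeeaa=4 BbMmEEAa=8 BbMmEEaa=8 BbMmEeAa=16 BbMmEeaa=16 BbMmeeAa=8 BbMmeeaa=8 BbmmEEAa=4 BbmmEEaa=4 BbmmEeAa=8 BbmmEeaa=8 BbmmeeAa=4 Bbmmeeaa=4 bbMMEEAa=2 bbMMEEaa=2 bbMMEeAa=4 bbMMEeaa=4 bbMMeeAa=2 bbMMeeaa=2 bbMmEEAa=4 bbMmEEaa=4 bbMmEeAa=8 bbMmEeaa=8 bbMmeeAa=4 bbMmeeaa=4 bbmmEEAa=2 bbmmEEaa=2 bbmmEeAa=4 bbmmEeaa=4 bbmmeeAa=2 bbmmeeaa=2
bbMmEeaa hits 8/256; gcd=8; 8÷8/256÷8 = 1/32

P(bbMmEeaa) = 1/32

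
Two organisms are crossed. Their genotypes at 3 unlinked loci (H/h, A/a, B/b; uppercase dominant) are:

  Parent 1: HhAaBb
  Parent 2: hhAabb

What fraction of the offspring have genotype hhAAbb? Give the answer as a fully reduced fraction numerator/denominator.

P(hhAAbb) = 1/16

HhAaBb gametes: HAB×1, HAb×1, HaB×1, Hab×1, hAB×1, hAb×1, haB×1, hab×1
hhAabb gametes: hAb×4, hab×4
HhAaBb×hhAabb grid (8·8=64): HhAABb=4 HhAAbb=4 HhAaBb=8 HhAabb=8 HhaaBb=4 Hhaabb=4 hhAABb=4 hhAAbb=4 hhAaBb=8 hhAabb=8 hhaaBb=4 hhaabb=4
hhAAbb hits 4/64; gcd=4; 4÷4/64÷4 = 1/16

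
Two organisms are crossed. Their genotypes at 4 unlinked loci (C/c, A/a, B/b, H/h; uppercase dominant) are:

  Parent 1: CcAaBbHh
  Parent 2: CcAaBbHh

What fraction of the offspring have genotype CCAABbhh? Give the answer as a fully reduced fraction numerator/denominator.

CcAaBbHh gametes: CABH×1, CABh×1, CAbH×1, CAbh×1, CaBH×1, CaBh×1, CabH×1, Cabh×1, cABH×1, cABh×1, cAbH×1, cAbh×1, caBH×1, caBh×1, cabH×1, cabh×1
CcAaBbHh gametes: CABH×1, CABh×1, CAbH×1, CAbh×1, CaBH×1, CaBh×1, CabH×1, Cabh×1, cABH×1, cABh×1, cAbH×1, cAbh×1, caBH×1, caBh×1, cabH×1, cabh×1
CcAaBbHh×CcAaBbHh grid (16·16=256): CCAABBHH=1 CCAABBHh=2 CCAABBhh=1 CCAABbHH=2 CCAABbHh=4 CCAABbhh=2 CCAAbbHH=1 CCAAbbHh=2 CCAAbbhh=1 CCAaBBHH=2 CCAaBBHh=4 CCAaBBhh=2 CCAaBbHH=4 CCAaBbHh=8 CCAaBbhh=4 CCAabbHH=2 CCAabbHh=4 CCAabbhh=2 CCaaBBHH=1 CCaaBBHh=2 CCaaBBhh=1 CCaaBbHH=2 CCaaBbHh=4 CCaaBbhh=2 CCaabbHH=1 CCaabbHh=2 CCaabbhh=1 CcAABBHH=2 CcAABBHh=4 CcAABBhh=2 CcAABbHH=4 CcAABbHh=8 CcAABbhh=4 CcAAbbHH=2 CcAAbbHh=4 CcAAbbhh=2 CcAaBBHH=4 CcAaBBHh=8 CcAaBBhh=4 CcAaBbHH=8 CcAaBbHh=16 CcAaBbhh=8 CcAabbHH=4 CcAabbHh=8 CcAabbhh=4 CcaaBBHH=2 CcaaBBHh=4 CcaaBBhh=2 CcaaBbHH=4 CcaaBbHh=8 CcaaBbhh=4 CcaabbHH=2 CcaabbHh=4 Ccaabbhh=2 ccAABBHH=1 ccAABBHh=2 ccAABBhh=1 ccAABbHH=2 ccAABbHh=4 ccAABbhh=2 ccAAbbHH=1 ccAAbbHh=2 ccAAbbhh=1 ccAaBBHH=2 ccAaBBHh=4 ccAaBBhh=2 ccAaBbHH=4 ccAaBbHh=8 ccAaBbhh=4 ccAabbHH=2 ccAabbHh=4 ccAabbhh=2 ccaaBBHH=1 ccaaBBHh=2 ccaaBBhh=1 ccaaBbHH=2 ccaaBbHh=4 ccaaBbhh=2 ccaabbHH=1 ccaabbHh=2 ccaabbhh=1
CCAABbhh hits 2/256; gcd=2; 2÷2/256÷2 = 1/128

P(CCAABbhh) = 1/128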